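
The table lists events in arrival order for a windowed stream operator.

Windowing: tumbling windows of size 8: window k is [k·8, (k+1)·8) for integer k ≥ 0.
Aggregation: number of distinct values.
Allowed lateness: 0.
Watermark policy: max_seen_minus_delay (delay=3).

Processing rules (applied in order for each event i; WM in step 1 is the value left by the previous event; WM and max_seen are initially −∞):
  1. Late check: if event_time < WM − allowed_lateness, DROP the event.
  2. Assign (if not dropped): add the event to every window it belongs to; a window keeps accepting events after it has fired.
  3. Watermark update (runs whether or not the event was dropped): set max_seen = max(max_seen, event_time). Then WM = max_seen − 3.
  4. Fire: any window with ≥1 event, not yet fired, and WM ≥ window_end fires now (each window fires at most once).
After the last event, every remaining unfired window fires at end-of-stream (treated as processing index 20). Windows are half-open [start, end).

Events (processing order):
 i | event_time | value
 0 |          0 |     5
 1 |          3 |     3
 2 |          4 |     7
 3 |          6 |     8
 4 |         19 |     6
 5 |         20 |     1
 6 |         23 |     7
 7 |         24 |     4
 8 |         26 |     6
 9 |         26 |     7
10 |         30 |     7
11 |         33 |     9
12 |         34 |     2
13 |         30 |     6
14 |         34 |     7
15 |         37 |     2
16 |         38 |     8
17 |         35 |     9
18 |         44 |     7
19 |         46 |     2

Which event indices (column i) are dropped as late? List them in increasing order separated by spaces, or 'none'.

i=0 t=0 v=5: → [0,8); WM=-3
i=1 t=3 v=3: → [0,8); WM=0
i=2 t=4 v=7: → [0,8); WM=1
i=3 t=6 v=8: → [0,8); WM=3
i=4 t=19 v=6: → [16,24); WM=16; [0,8) fires=4
i=5 t=20 v=1: → [16,24); WM=17
i=6 t=23 v=7: → [16,24); WM=20
i=7 t=24 v=4: → [24,32); WM=21
i=8 t=26 v=6: → [24,32); WM=23
i=9 t=26 v=7: → [24,32); WM=23
i=10 t=30 v=7: → [24,32); WM=27; [16,24) fires=3
i=11 t=33 v=9: → [32,40); WM=30
i=12 t=34 v=2: → [32,40); WM=31
i=13 t=30 v=6: DROP (t<31-0); WM=31
i=14 t=34 v=7: → [32,40); WM=31
i=15 t=37 v=2: → [32,40); WM=34; [24,32) fires=3
i=16 t=38 v=8: → [32,40); WM=35
i=17 t=35 v=9: → [32,40); WM=35
i=18 t=44 v=7: → [40,48); WM=41; [32,40) fires=4
i=19 t=46 v=2: → [40,48); WM=43

13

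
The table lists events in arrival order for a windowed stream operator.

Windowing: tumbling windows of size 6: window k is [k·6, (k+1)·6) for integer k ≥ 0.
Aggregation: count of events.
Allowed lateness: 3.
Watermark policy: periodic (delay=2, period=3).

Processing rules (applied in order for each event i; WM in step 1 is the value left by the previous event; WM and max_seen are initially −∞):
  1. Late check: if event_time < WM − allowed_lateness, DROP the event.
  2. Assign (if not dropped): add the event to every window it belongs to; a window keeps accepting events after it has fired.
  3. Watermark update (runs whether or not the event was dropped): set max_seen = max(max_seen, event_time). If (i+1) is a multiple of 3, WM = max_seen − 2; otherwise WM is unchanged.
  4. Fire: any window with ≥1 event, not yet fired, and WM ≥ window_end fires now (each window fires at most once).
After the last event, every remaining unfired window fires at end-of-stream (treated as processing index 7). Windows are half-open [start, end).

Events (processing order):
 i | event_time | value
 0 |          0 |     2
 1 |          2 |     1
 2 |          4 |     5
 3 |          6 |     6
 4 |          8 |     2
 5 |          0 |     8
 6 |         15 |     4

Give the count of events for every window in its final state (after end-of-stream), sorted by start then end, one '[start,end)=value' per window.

i=0 t=0 v=2: → [0,6); WM=−∞
i=1 t=2 v=1: → [0,6); WM=−∞
i=2 t=4 v=5: → [0,6); WM=2
i=3 t=6 v=6: → [6,12); WM=2
i=4 t=8 v=2: → [6,12); WM=2
i=5 t=0 v=8: → [0,6); WM=6; [0,6) fires=4
i=6 t=15 v=4: → [12,18); WM=6

[0,6)=4 [6,12)=2 [12,18)=1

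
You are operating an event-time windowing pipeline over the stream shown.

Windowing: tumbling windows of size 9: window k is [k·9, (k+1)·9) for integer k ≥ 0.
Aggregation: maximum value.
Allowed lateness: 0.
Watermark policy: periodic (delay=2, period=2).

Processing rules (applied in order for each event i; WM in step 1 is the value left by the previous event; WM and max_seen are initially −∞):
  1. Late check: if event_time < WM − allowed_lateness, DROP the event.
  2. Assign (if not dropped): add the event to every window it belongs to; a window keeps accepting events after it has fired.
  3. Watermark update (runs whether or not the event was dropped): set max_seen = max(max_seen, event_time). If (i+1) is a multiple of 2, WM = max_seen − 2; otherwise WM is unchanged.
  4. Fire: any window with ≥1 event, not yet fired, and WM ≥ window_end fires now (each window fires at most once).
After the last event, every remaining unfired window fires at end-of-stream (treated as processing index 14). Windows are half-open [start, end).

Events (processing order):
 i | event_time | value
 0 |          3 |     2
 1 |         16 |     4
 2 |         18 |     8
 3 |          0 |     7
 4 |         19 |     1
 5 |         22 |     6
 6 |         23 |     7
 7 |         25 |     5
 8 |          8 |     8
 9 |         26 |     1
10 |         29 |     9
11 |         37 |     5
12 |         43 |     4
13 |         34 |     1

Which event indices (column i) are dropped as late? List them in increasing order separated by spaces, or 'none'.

i=0 t=3 v=2: → [0,9); WM=−∞
i=1 t=16 v=4: → [9,18); WM=14; [0,9) fires=2
i=2 t=18 v=8: → [18,27); WM=14
i=3 t=0 v=7: DROP (t<14-0); WM=16
i=4 t=19 v=1: → [18,27); WM=16
i=5 t=22 v=6: → [18,27); WM=20; [9,18) fires=4
i=6 t=23 v=7: → [18,27); WM=20
i=7 t=25 v=5: → [18,27); WM=23
i=8 t=8 v=8: DROP (t<23-0); WM=23
i=9 t=26 v=1: → [18,27); WM=24
i=10 t=29 v=9: → [27,36); WM=24
i=11 t=37 v=5: → [36,45); WM=35; [18,27) fires=8
i=12 t=43 v=4: → [36,45); WM=35
i=13 t=34 v=1: DROP (t<35-0); WM=41; [27,36) fires=9

3 8 13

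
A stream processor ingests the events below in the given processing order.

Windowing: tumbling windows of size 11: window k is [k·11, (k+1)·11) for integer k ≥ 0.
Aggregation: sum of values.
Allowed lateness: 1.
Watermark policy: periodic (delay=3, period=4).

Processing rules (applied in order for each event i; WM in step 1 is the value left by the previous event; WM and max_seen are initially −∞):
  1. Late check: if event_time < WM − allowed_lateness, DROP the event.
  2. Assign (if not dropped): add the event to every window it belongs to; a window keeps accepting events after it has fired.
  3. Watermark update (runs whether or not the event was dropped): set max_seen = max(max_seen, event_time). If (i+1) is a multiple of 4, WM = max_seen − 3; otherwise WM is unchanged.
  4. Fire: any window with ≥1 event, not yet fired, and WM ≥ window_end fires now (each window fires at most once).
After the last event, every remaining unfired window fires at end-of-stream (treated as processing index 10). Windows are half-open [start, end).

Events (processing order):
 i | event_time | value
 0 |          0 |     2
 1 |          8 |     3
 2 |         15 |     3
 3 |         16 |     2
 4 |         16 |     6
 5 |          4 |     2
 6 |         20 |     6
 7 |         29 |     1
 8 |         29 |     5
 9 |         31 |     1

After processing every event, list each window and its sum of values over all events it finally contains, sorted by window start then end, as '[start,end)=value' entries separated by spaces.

i=0 t=0 v=2: → [0,11); WM=−∞
i=1 t=8 v=3: → [0,11); WM=−∞
i=2 t=15 v=3: → [11,22); WM=−∞
i=3 t=16 v=2: → [11,22); WM=13; [0,11) fires=5
i=4 t=16 v=6: → [11,22); WM=13
i=5 t=4 v=2: DROP (t<13-1); WM=13
i=6 t=20 v=6: → [11,22); WM=13
i=7 t=29 v=1: → [22,33); WM=26; [11,22) fires=17
i=8 t=29 v=5: → [22,33); WM=26
i=9 t=31 v=1: → [22,33); WM=26

[0,11)=5 [11,22)=17 [22,33)=7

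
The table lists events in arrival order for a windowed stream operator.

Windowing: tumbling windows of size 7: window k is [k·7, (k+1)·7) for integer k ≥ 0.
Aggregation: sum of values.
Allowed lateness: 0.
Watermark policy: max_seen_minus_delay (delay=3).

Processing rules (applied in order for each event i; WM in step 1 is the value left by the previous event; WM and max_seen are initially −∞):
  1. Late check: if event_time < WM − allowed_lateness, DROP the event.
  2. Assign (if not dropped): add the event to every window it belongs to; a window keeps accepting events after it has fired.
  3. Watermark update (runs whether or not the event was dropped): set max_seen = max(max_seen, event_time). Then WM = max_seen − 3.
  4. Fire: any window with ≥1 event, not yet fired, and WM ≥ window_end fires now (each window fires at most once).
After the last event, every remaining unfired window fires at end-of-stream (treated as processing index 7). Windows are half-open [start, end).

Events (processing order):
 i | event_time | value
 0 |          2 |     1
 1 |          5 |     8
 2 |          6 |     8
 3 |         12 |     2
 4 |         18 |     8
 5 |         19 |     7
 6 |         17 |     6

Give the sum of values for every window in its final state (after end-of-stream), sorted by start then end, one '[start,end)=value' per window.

i=0 t=2 v=1: → [0,7); WM=-1
i=1 t=5 v=8: → [0,7); WM=2
i=2 t=6 v=8: → [0,7); WM=3
i=3 t=12 v=2: → [7,14); WM=9; [0,7) fires=17
i=4 t=18 v=8: → [14,21); WM=15; [7,14) fires=2
i=5 t=19 v=7: → [14,21); WM=16
i=6 t=17 v=6: → [14,21); WM=16

[0,7)=17 [7,14)=2 [14,21)=21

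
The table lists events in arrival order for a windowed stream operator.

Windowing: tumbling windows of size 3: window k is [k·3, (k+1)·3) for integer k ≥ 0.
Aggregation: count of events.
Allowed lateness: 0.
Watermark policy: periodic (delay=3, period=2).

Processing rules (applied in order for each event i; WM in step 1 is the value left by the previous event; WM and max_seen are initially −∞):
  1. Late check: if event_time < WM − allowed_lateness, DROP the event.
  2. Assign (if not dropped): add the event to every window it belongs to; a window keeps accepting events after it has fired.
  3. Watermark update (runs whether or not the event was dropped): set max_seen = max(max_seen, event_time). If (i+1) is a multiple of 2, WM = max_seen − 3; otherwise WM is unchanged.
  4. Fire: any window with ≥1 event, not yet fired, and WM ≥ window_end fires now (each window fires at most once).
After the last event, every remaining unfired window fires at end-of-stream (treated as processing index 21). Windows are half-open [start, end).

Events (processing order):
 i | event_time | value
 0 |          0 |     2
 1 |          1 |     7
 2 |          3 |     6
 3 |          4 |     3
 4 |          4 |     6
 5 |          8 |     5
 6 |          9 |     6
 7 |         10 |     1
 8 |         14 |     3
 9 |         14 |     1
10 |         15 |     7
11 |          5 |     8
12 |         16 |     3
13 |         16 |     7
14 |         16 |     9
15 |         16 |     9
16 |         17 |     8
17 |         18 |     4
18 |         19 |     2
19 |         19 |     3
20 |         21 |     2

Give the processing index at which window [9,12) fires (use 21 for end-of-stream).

11

i=0 t=0 v=2: → [0,3); WM=−∞
i=1 t=1 v=7: → [0,3); WM=-2
i=2 t=3 v=6: → [3,6); WM=-2
i=3 t=4 v=3: → [3,6); WM=1
i=4 t=4 v=6: → [3,6); WM=1
i=5 t=8 v=5: → [6,9); WM=5; [0,3) fires=2
i=6 t=9 v=6: → [9,12); WM=5
i=7 t=10 v=1: → [9,12); WM=7; [3,6) fires=3
i=8 t=14 v=3: → [12,15); WM=7
i=9 t=14 v=1: → [12,15); WM=11; [6,9) fires=1
i=10 t=15 v=7: → [15,18); WM=11
i=11 t=5 v=8: DROP (t<11-0); WM=12; [9,12) fires=2
i=12 t=16 v=3: → [15,18); WM=12
i=13 t=16 v=7: → [15,18); WM=13
i=14 t=16 v=9: → [15,18); WM=13
i=15 t=16 v=9: → [15,18); WM=13
i=16 t=17 v=8: → [15,18); WM=13
i=17 t=18 v=4: → [18,21); WM=15; [12,15) fires=2
i=18 t=19 v=2: → [18,21); WM=15
i=19 t=19 v=3: → [18,21); WM=16
i=20 t=21 v=2: → [21,24); WM=16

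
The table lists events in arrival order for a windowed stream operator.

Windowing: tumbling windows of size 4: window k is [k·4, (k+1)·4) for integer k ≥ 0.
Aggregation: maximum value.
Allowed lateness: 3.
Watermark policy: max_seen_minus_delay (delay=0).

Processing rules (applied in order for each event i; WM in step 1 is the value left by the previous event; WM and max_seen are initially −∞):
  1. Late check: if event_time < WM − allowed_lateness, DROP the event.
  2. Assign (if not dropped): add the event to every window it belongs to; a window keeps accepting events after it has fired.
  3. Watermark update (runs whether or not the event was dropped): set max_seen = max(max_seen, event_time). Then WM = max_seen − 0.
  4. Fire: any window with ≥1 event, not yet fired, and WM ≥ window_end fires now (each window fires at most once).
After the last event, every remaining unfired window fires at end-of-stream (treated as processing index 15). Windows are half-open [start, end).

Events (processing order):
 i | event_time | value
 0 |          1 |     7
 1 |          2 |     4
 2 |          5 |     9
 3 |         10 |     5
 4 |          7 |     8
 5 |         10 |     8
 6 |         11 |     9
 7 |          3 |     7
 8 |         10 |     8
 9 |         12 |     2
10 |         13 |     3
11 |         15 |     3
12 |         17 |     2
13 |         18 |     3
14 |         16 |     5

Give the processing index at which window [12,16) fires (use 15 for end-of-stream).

i=0 t=1 v=7: → [0,4); WM=1
i=1 t=2 v=4: → [0,4); WM=2
i=2 t=5 v=9: → [4,8); WM=5; [0,4) fires=7
i=3 t=10 v=5: → [8,12); WM=10; [4,8) fires=9
i=4 t=7 v=8: → [4,8); WM=10
i=5 t=10 v=8: → [8,12); WM=10
i=6 t=11 v=9: → [8,12); WM=11
i=7 t=3 v=7: DROP (t<11-3); WM=11
i=8 t=10 v=8: → [8,12); WM=11
i=9 t=12 v=2: → [12,16); WM=12; [8,12) fires=9
i=10 t=13 v=3: → [12,16); WM=13
i=11 t=15 v=3: → [12,16); WM=15
i=12 t=17 v=2: → [16,20); WM=17; [12,16) fires=3
i=13 t=18 v=3: → [16,20); WM=18
i=14 t=16 v=5: → [16,20); WM=18

12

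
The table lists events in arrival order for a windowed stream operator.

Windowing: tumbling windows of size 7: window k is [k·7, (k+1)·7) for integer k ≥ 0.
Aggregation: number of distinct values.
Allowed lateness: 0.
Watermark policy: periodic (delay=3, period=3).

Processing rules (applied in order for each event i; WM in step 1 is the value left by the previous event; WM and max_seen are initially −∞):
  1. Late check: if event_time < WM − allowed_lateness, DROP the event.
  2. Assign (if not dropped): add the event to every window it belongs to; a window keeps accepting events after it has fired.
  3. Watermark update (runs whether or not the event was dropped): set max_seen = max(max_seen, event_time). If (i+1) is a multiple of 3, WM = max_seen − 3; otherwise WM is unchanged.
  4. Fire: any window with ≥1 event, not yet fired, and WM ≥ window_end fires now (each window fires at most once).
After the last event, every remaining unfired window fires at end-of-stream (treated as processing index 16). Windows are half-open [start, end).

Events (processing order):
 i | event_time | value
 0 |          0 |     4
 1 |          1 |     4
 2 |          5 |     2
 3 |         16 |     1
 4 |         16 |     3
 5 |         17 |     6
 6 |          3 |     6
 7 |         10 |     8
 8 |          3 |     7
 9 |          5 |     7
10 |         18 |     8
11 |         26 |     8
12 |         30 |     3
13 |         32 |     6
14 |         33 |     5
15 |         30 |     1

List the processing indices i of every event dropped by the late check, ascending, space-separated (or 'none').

6 7 8 9

i=0 t=0 v=4: → [0,7); WM=−∞
i=1 t=1 v=4: → [0,7); WM=−∞
i=2 t=5 v=2: → [0,7); WM=2
i=3 t=16 v=1: → [14,21); WM=2
i=4 t=16 v=3: → [14,21); WM=2
i=5 t=17 v=6: → [14,21); WM=14; [0,7) fires=2
i=6 t=3 v=6: DROP (t<14-0); WM=14
i=7 t=10 v=8: DROP (t<14-0); WM=14
i=8 t=3 v=7: DROP (t<14-0); WM=14
i=9 t=5 v=7: DROP (t<14-0); WM=14
i=10 t=18 v=8: → [14,21); WM=14
i=11 t=26 v=8: → [21,28); WM=23; [14,21) fires=4
i=12 t=30 v=3: → [28,35); WM=23
i=13 t=32 v=6: → [28,35); WM=23
i=14 t=33 v=5: → [28,35); WM=30; [21,28) fires=1
i=15 t=30 v=1: → [28,35); WM=30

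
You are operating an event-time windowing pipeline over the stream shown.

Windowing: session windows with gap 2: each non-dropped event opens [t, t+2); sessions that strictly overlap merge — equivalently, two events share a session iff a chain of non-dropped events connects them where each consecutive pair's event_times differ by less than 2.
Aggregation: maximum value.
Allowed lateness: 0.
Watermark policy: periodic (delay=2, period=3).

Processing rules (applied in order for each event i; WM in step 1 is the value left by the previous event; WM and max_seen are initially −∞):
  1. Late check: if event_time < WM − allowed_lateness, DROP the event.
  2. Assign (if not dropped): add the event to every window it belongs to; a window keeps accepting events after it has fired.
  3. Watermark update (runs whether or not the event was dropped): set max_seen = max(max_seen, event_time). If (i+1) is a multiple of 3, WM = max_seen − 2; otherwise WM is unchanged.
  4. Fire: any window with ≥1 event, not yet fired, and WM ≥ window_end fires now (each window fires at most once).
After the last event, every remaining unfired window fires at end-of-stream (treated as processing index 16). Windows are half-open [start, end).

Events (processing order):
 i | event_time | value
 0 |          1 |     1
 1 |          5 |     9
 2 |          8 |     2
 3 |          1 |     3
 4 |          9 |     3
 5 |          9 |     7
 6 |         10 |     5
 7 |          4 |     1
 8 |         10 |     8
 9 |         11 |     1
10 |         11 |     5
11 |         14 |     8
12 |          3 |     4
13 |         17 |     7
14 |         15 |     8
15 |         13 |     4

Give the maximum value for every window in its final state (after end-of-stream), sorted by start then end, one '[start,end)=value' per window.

[1,3)=1 [5,7)=9 [8,13)=8 [14,17)=8 [17,19)=7

i=0 t=1 v=1: → [1,3); WM=−∞
i=1 t=5 v=9: → [5,7); WM=−∞
i=2 t=8 v=2: → [8,10); WM=6
i=3 t=1 v=3: DROP (t<6-0); WM=6
i=4 t=9 v=3: → [8,11); WM=6
i=5 t=9 v=7: → [8,11); WM=7
i=6 t=10 v=5: → [8,12); WM=7
i=7 t=4 v=1: DROP (t<7-0); WM=7
i=8 t=10 v=8: → [8,12); WM=8
i=9 t=11 v=1: → [8,13); WM=8
i=10 t=11 v=5: → [8,13); WM=8
i=11 t=14 v=8: → [14,16); WM=12
i=12 t=3 v=4: DROP (t<12-0); WM=12
i=13 t=17 v=7: → [17,19); WM=12
i=14 t=15 v=8: → [14,17); WM=15
i=15 t=13 v=4: DROP (t<15-0); WM=15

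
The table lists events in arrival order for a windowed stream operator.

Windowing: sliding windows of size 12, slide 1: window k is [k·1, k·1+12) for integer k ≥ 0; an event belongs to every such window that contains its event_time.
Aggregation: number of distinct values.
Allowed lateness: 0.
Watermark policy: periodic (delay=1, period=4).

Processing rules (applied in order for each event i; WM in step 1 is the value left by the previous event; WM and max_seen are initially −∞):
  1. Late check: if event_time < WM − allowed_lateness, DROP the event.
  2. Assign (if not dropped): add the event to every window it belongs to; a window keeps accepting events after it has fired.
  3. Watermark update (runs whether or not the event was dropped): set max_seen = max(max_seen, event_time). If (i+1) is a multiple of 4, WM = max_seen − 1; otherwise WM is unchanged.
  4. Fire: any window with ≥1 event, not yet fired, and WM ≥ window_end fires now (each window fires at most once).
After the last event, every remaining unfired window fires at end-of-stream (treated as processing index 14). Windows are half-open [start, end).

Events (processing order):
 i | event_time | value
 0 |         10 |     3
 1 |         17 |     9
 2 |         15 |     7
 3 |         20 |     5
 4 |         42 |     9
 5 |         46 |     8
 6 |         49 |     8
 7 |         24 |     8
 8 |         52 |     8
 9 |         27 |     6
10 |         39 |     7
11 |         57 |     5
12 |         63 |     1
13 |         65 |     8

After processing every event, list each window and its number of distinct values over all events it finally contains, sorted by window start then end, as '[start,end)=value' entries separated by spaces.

[0,12)=1 [1,13)=1 [2,14)=1 [3,15)=1 [4,16)=2 [5,17)=2 [6,18)=3 [7,19)=3 [8,20)=3 [9,21)=4 [10,22)=4 [11,23)=3 [12,24)=3 [13,25)=4 [14,26)=4 [15,27)=4 [16,28)=3 [17,29)=3 [18,30)=2 [19,31)=2 [20,32)=2 [21,33)=1 [22,34)=1 [23,35)=1 [24,36)=1 [31,43)=1 [32,44)=1 [33,45)=1 [34,46)=1 [35,47)=2 [36,48)=2 [37,49)=2 [38,50)=2 [39,51)=2 [40,52)=2 [41,53)=2 [42,54)=2 [43,55)=1 [44,56)=1 [45,57)=1 [46,58)=2 [47,59)=2 [48,60)=2 [49,61)=2 [50,62)=2 [51,63)=2 [52,64)=3 [53,65)=2 [54,66)=3 [55,67)=3 [56,68)=3 [57,69)=3 [58,70)=2 [59,71)=2 [60,72)=2 [61,73)=2 [62,74)=2 [63,75)=2 [64,76)=1 [65,77)=1

i=0 t=10 v=3: → [10,22),[9,21),[8,20),[7,19),[6,18),[5,17),[4,16),[3,15),[2,14),[1,13),[0,12); WM=−∞
i=1 t=17 v=9: → [17,29),[16,28),[15,27),[14,26),[13,25),[12,24),[11,23),[10,22),[9,21),[8,20),[7,19),[6,18); WM=−∞
i=2 t=15 v=7: → [15,27),[14,26),[13,25),[12,24),[11,23),[10,22),[9,21),[8,20),[7,19),[6,18),[5,17),[4,16); WM=−∞
i=3 t=20 v=5: → [20,32),[19,31),[18,30),[17,29),[16,28),[15,27),[14,26),[13,25),[12,24),[11,23),[10,22),[9,21); WM=19; [0,12) fires=1 [1,13) fires=1 [2,14) fires=1 [3,15) fires=1 [4,16) fires=2 [5,17) fires=2 [6,18) fires=3 [7,19) fires=3
i=4 t=42 v=9: → [42,54),[41,53),[40,52),[39,51),[38,50),[37,49),[36,48),[35,47),[34,46),[33,45),[32,44),[31,43); WM=19
i=5 t=46 v=8: → [46,58),[45,57),[44,56),[43,55),[42,54),[41,53),[40,52),[39,51),[38,50),[37,49),[36,48),[35,47); WM=19
i=6 t=49 v=8: → [49,61),[48,60),[47,59),[46,58),[45,57),[44,56),[43,55),[42,54),[41,53),[40,52),[39,51),[38,50); WM=19
i=7 t=24 v=8: → [24,36),[23,35),[22,34),[21,33),[20,32),[19,31),[18,30),[17,29),[16,28),[15,27),[14,26),[13,25); WM=48; [8,20) fires=3 [9,21) fires=4 [10,22) fires=4 [11,23) fires=3 [12,24) fires=3 [13,25) fires=4 [14,26) fires=4 [15,27) fires=4 [16,28) fires=3 [17,29) fires=3 [18,30) fires=2 [19,31) fires=2 [20,32) fires=2 [21,33) fires=1 [22,34) fires=1 [23,35) fires=1 [24,36) fires=1 [31,43) fires=1 [32,44) fires=1 [33,45) fires=1 [34,46) fires=1 [35,47) fires=2 [36,48) fires=2
i=8 t=52 v=8: → [52,64),[51,63),[50,62),[49,61),[48,60),[47,59),[46,58),[45,57),[44,56),[43,55),[42,54),[41,53); WM=48
i=9 t=27 v=6: DROP (t<48-0); WM=48
i=10 t=39 v=7: DROP (t<48-0); WM=48
i=11 t=57 v=5: → [57,69),[56,68),[55,67),[54,66),[53,65),[52,64),[51,63),[50,62),[49,61),[48,60),[47,59),[46,58); WM=56; [37,49) fires=2 [38,50) fires=2 [39,51) fires=2 [40,52) fires=2 [41,53) fires=2 [42,54) fires=2 [43,55) fires=1 [44,56) fires=1
i=12 t=63 v=1: → [63,75),[62,74),[61,73),[60,72),[59,71),[58,70),[57,69),[56,68),[55,67),[54,66),[53,65),[52,64); WM=56
i=13 t=65 v=8: → [65,77),[64,76),[63,75),[62,74),[61,73),[60,72),[59,71),[58,70),[57,69),[56,68),[55,67),[54,66); WM=56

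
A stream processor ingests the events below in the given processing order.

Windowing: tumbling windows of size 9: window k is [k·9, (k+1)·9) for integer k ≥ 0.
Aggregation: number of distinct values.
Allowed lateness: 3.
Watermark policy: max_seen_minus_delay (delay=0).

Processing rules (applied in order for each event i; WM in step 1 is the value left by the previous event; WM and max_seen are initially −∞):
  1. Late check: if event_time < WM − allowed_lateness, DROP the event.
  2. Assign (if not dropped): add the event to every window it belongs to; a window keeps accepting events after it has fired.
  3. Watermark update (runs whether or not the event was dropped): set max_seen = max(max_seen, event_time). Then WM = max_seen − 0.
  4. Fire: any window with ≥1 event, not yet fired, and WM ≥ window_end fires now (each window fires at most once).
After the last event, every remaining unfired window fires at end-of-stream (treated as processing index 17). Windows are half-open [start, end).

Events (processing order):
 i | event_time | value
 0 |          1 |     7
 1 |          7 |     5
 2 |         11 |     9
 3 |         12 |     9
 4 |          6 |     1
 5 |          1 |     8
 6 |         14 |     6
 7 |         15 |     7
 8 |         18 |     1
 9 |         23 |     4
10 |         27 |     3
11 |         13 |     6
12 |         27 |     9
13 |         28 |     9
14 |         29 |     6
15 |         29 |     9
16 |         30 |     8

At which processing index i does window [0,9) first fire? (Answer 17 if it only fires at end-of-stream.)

2

i=0 t=1 v=7: → [0,9); WM=1
i=1 t=7 v=5: → [0,9); WM=7
i=2 t=11 v=9: → [9,18); WM=11; [0,9) fires=2
i=3 t=12 v=9: → [9,18); WM=12
i=4 t=6 v=1: DROP (t<12-3); WM=12
i=5 t=1 v=8: DROP (t<12-3); WM=12
i=6 t=14 v=6: → [9,18); WM=14
i=7 t=15 v=7: → [9,18); WM=15
i=8 t=18 v=1: → [18,27); WM=18; [9,18) fires=3
i=9 t=23 v=4: → [18,27); WM=23
i=10 t=27 v=3: → [27,36); WM=27; [18,27) fires=2
i=11 t=13 v=6: DROP (t<27-3); WM=27
i=12 t=27 v=9: → [27,36); WM=27
i=13 t=28 v=9: → [27,36); WM=28
i=14 t=29 v=6: → [27,36); WM=29
i=15 t=29 v=9: → [27,36); WM=29
i=16 t=30 v=8: → [27,36); WM=30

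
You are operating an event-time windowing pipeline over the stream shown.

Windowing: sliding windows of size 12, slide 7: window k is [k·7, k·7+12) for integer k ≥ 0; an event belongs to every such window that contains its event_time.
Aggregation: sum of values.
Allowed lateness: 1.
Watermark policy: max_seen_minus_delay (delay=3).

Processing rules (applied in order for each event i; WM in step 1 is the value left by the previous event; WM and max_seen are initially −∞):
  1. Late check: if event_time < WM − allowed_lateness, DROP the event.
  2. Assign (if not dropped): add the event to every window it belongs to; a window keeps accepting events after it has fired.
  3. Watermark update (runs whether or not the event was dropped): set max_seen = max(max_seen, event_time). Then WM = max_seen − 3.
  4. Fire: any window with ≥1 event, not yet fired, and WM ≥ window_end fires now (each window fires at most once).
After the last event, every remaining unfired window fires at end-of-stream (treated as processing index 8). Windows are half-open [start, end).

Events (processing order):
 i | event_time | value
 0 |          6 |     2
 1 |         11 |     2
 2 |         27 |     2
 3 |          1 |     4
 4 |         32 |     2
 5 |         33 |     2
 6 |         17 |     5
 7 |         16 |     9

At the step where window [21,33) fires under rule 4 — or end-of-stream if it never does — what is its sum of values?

4

i=0 t=6 v=2: → [0,12); WM=3
i=1 t=11 v=2: → [7,19),[0,12); WM=8
i=2 t=27 v=2: → [21,33); WM=24; [0,12) fires=4 [7,19) fires=2
i=3 t=1 v=4: DROP (t<24-1); WM=24
i=4 t=32 v=2: → [28,40),[21,33); WM=29
i=5 t=33 v=2: → [28,40); WM=30
i=6 t=17 v=5: DROP (t<30-1); WM=30
i=7 t=16 v=9: DROP (t<30-1); WM=30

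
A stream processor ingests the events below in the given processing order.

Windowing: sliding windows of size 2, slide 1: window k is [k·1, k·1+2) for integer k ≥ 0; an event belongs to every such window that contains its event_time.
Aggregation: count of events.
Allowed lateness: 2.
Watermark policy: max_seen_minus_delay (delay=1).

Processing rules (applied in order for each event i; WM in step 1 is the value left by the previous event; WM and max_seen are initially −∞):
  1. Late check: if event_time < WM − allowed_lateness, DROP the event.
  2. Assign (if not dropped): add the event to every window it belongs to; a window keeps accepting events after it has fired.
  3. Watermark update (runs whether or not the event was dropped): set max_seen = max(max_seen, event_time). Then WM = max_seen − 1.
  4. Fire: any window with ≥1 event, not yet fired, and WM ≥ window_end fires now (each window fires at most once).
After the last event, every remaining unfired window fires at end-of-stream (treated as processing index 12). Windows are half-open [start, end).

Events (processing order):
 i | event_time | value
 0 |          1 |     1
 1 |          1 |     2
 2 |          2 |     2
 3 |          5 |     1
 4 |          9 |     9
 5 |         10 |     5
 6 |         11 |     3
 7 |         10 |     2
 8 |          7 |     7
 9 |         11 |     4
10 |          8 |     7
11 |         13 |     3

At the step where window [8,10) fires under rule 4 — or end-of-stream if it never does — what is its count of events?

1

i=0 t=1 v=1: → [1,3),[0,2); WM=0
i=1 t=1 v=2: → [1,3),[0,2); WM=0
i=2 t=2 v=2: → [2,4),[1,3); WM=1
i=3 t=5 v=1: → [5,7),[4,6); WM=4; [0,2) fires=2 [1,3) fires=3 [2,4) fires=1
i=4 t=9 v=9: → [9,11),[8,10); WM=8; [4,6) fires=1 [5,7) fires=1
i=5 t=10 v=5: → [10,12),[9,11); WM=9
i=6 t=11 v=3: → [11,13),[10,12); WM=10; [8,10) fires=1
i=7 t=10 v=2: → [10,12),[9,11); WM=10
i=8 t=7 v=7: DROP (t<10-2); WM=10
i=9 t=11 v=4: → [11,13),[10,12); WM=10
i=10 t=8 v=7: → [8,10),[7,9); WM=10; [7,9) fires=1
i=11 t=13 v=3: → [13,15),[12,14); WM=12; [9,11) fires=3 [10,12) fires=4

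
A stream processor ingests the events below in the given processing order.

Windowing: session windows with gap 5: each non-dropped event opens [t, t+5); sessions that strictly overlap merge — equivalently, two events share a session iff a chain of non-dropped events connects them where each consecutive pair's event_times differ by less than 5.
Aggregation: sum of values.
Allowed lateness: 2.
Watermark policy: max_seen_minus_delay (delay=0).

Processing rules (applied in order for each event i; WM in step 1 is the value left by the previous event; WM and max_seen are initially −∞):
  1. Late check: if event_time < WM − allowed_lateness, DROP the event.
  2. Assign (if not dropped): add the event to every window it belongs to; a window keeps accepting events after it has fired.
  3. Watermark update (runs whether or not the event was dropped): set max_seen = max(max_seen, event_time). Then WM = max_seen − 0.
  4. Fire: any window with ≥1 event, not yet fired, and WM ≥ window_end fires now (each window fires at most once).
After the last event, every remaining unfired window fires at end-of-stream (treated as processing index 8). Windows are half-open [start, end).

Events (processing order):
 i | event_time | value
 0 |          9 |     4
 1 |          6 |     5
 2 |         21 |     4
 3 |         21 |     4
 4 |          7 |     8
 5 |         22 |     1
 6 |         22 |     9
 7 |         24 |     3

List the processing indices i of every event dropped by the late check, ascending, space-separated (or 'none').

1 4

i=0 t=9 v=4: → [9,14); WM=9
i=1 t=6 v=5: DROP (t<9-2); WM=9
i=2 t=21 v=4: → [21,26); WM=21
i=3 t=21 v=4: → [21,26); WM=21
i=4 t=7 v=8: DROP (t<21-2); WM=21
i=5 t=22 v=1: → [21,27); WM=22
i=6 t=22 v=9: → [21,27); WM=22
i=7 t=24 v=3: → [21,29); WM=24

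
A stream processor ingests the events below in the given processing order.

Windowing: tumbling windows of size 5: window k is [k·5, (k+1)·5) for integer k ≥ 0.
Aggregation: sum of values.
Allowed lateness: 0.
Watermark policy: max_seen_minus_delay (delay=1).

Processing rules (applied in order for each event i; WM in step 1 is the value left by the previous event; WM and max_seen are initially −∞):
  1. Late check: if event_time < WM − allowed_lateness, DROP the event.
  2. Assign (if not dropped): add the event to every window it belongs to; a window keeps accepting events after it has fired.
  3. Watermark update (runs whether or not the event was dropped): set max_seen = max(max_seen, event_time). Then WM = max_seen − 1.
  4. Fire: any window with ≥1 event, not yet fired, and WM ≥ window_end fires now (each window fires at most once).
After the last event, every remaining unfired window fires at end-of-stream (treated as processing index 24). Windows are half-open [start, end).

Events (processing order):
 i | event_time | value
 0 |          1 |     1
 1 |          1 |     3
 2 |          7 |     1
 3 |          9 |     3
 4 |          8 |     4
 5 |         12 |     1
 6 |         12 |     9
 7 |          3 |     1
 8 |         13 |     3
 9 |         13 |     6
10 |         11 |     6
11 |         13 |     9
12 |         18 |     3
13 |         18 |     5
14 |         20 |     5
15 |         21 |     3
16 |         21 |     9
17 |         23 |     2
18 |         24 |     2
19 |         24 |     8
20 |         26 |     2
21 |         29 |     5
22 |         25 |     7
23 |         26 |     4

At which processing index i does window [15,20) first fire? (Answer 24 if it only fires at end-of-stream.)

15

i=0 t=1 v=1: → [0,5); WM=0
i=1 t=1 v=3: → [0,5); WM=0
i=2 t=7 v=1: → [5,10); WM=6; [0,5) fires=4
i=3 t=9 v=3: → [5,10); WM=8
i=4 t=8 v=4: → [5,10); WM=8
i=5 t=12 v=1: → [10,15); WM=11; [5,10) fires=8
i=6 t=12 v=9: → [10,15); WM=11
i=7 t=3 v=1: DROP (t<11-0); WM=11
i=8 t=13 v=3: → [10,15); WM=12
i=9 t=13 v=6: → [10,15); WM=12
i=10 t=11 v=6: DROP (t<12-0); WM=12
i=11 t=13 v=9: → [10,15); WM=12
i=12 t=18 v=3: → [15,20); WM=17; [10,15) fires=28
i=13 t=18 v=5: → [15,20); WM=17
i=14 t=20 v=5: → [20,25); WM=19
i=15 t=21 v=3: → [20,25); WM=20; [15,20) fires=8
i=16 t=21 v=9: → [20,25); WM=20
i=17 t=23 v=2: → [20,25); WM=22
i=18 t=24 v=2: → [20,25); WM=23
i=19 t=24 v=8: → [20,25); WM=23
i=20 t=26 v=2: → [25,30); WM=25; [20,25) fires=29
i=21 t=29 v=5: → [25,30); WM=28
i=22 t=25 v=7: DROP (t<28-0); WM=28
i=23 t=26 v=4: DROP (t<28-0); WM=28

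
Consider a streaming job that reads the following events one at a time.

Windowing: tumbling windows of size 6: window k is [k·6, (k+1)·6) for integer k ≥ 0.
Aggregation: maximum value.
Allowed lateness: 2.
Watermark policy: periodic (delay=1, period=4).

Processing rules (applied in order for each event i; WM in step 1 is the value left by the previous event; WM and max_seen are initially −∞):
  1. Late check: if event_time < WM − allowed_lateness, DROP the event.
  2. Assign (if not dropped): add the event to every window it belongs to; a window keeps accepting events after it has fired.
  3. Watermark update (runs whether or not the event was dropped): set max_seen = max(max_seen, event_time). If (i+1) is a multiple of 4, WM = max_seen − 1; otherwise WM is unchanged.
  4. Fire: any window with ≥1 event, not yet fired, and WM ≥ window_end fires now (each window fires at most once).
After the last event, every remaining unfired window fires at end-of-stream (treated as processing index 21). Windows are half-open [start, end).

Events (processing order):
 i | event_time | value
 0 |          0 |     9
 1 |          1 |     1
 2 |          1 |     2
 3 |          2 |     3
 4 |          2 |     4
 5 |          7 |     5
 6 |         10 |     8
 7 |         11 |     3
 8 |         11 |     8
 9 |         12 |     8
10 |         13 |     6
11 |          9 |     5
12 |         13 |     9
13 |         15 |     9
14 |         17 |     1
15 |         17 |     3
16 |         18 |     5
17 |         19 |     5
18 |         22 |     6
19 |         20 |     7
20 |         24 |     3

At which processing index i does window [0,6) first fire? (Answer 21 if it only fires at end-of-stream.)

i=0 t=0 v=9: → [0,6); WM=−∞
i=1 t=1 v=1: → [0,6); WM=−∞
i=2 t=1 v=2: → [0,6); WM=−∞
i=3 t=2 v=3: → [0,6); WM=1
i=4 t=2 v=4: → [0,6); WM=1
i=5 t=7 v=5: → [6,12); WM=1
i=6 t=10 v=8: → [6,12); WM=1
i=7 t=11 v=3: → [6,12); WM=10; [0,6) fires=9
i=8 t=11 v=8: → [6,12); WM=10
i=9 t=12 v=8: → [12,18); WM=10
i=10 t=13 v=6: → [12,18); WM=10
i=11 t=9 v=5: → [6,12); WM=12; [6,12) fires=8
i=12 t=13 v=9: → [12,18); WM=12
i=13 t=15 v=9: → [12,18); WM=12
i=14 t=17 v=1: → [12,18); WM=12
i=15 t=17 v=3: → [12,18); WM=16
i=16 t=18 v=5: → [18,24); WM=16
i=17 t=19 v=5: → [18,24); WM=16
i=18 t=22 v=6: → [18,24); WM=16
i=19 t=20 v=7: → [18,24); WM=21; [12,18) fires=9
i=20 t=24 v=3: → [24,30); WM=21

7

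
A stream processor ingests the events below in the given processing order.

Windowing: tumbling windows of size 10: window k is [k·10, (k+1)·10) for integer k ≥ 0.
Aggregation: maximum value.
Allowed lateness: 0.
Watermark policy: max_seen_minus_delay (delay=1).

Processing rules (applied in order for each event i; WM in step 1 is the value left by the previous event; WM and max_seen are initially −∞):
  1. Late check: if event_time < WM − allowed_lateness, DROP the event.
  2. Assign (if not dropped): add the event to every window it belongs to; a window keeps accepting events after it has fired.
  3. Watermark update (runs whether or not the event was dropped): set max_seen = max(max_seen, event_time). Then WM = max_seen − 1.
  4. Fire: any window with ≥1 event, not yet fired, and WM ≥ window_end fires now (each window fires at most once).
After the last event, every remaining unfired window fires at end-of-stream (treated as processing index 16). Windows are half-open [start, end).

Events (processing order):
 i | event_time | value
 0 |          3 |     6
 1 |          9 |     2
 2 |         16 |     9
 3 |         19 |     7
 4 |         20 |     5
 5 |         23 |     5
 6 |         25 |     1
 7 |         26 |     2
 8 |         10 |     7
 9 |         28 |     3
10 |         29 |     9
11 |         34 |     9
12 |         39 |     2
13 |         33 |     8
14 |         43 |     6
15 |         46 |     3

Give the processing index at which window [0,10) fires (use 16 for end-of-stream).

i=0 t=3 v=6: → [0,10); WM=2
i=1 t=9 v=2: → [0,10); WM=8
i=2 t=16 v=9: → [10,20); WM=15; [0,10) fires=6
i=3 t=19 v=7: → [10,20); WM=18
i=4 t=20 v=5: → [20,30); WM=19
i=5 t=23 v=5: → [20,30); WM=22; [10,20) fires=9
i=6 t=25 v=1: → [20,30); WM=24
i=7 t=26 v=2: → [20,30); WM=25
i=8 t=10 v=7: DROP (t<25-0); WM=25
i=9 t=28 v=3: → [20,30); WM=27
i=10 t=29 v=9: → [20,30); WM=28
i=11 t=34 v=9: → [30,40); WM=33; [20,30) fires=9
i=12 t=39 v=2: → [30,40); WM=38
i=13 t=33 v=8: DROP (t<38-0); WM=38
i=14 t=43 v=6: → [40,50); WM=42; [30,40) fires=9
i=15 t=46 v=3: → [40,50); WM=45

2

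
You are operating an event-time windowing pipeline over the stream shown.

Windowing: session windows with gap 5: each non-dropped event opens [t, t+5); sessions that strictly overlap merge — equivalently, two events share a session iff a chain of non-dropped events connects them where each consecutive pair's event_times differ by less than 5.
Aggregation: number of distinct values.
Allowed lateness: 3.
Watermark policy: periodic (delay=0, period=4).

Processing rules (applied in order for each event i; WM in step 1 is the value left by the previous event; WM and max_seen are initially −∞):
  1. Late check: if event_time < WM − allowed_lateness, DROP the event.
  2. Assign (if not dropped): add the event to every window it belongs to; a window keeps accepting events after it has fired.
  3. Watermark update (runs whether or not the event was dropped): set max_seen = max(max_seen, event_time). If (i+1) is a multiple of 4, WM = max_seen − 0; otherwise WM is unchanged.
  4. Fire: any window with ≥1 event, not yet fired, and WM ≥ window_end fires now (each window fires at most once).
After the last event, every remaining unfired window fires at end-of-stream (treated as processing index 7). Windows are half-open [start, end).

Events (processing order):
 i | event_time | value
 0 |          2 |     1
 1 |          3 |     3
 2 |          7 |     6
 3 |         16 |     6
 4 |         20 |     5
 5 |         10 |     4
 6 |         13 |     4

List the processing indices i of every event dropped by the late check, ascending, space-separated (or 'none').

5

i=0 t=2 v=1: → [2,7); WM=−∞
i=1 t=3 v=3: → [2,8); WM=−∞
i=2 t=7 v=6: → [2,12); WM=−∞
i=3 t=16 v=6: → [16,21); WM=16
i=4 t=20 v=5: → [16,25); WM=16
i=5 t=10 v=4: DROP (t<16-3); WM=16
i=6 t=13 v=4: → [13,25); WM=16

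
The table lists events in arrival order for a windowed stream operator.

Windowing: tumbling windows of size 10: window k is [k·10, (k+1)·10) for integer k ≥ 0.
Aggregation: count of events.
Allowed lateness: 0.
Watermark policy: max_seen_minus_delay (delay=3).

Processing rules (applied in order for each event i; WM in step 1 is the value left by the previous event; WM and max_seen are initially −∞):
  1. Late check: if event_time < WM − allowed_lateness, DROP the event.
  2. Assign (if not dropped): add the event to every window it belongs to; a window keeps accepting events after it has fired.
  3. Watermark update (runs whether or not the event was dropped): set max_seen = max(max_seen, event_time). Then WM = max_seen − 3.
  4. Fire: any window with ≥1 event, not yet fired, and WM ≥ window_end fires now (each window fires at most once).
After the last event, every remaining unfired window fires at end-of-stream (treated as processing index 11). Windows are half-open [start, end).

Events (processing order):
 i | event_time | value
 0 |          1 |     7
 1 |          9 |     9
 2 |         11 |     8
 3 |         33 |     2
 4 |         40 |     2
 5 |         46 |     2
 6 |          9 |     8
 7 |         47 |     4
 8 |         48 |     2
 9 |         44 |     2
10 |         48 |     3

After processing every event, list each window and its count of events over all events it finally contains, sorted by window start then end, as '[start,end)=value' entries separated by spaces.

i=0 t=1 v=7: → [0,10); WM=-2
i=1 t=9 v=9: → [0,10); WM=6
i=2 t=11 v=8: → [10,20); WM=8
i=3 t=33 v=2: → [30,40); WM=30; [0,10) fires=2 [10,20) fires=1
i=4 t=40 v=2: → [40,50); WM=37
i=5 t=46 v=2: → [40,50); WM=43; [30,40) fires=1
i=6 t=9 v=8: DROP (t<43-0); WM=43
i=7 t=47 v=4: → [40,50); WM=44
i=8 t=48 v=2: → [40,50); WM=45
i=9 t=44 v=2: DROP (t<45-0); WM=45
i=10 t=48 v=3: → [40,50); WM=45

[0,10)=2 [10,20)=1 [30,40)=1 [40,50)=5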